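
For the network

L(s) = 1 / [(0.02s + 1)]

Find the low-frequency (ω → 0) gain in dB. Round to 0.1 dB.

L(0) = 1 · 1 / 1 = 1
20 log₁₀(1) ≈ 0.00 dB

0.0 dB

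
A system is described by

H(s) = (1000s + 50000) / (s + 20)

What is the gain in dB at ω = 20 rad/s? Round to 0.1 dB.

65.6 dB

Substitute s = j20:
Numerator: 1000(j20) + 50000 = 50000 + j20000
Denominator: (j20) + 20 = 20 + j20
|N| = √(50000² + 20000²) ≈ 53852, ∠N ≈ 21.80°
|D| = √(20² + 20²) ≈ 28.284, ∠D ≈ 45.00°
|H| = 53852 / 28.284 ≈ 1904
Gain = 20 log₁₀(1904) ≈ 65.59 dB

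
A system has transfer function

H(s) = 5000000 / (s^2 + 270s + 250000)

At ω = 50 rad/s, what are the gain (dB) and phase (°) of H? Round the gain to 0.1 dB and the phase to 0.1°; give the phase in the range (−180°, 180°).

26.1 dB, -3.1°

At s = jω = j50:
quadratic: (j50)² + 270·j50 + 250000 = 247500 + j13500 → |·| ≈ 2.4787e+05, ∠ ≈ 3.12°
|H| = 5000000 / 2.4787e+05 ≈ 20.172
Gain = 20 log₁₀(20.172) ≈ 26.09 dB
∠H = 0.00° − 3.12° = -3.12°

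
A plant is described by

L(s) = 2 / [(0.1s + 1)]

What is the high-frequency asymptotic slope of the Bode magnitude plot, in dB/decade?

Each pole contributes −20 dB/decade at high frequency; each zero contributes +20 dB/decade.
Net: 0 zero(s) − 1 pole(s) → -20 dB/decade.

-20 dB/decade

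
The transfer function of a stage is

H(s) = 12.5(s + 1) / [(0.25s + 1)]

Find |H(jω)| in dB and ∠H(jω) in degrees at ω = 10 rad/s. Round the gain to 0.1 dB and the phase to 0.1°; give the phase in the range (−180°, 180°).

At ω = 10 rad/s:
zero (1 + j10·1) = 1 + j10 → |·| ≈ 10.05, ∠ ≈ 84.29°
pole (1 + j10·0.25) = 1 + j2.5 → |·| ≈ 2.6926, ∠ ≈ 68.20°
|H| = 12.5 · 10.05 / (2.6926) ≈ 46.656
Gain = 20 log₁₀(46.656) ≈ 33.38 dB
∠H = (84.29°) − (68.20°) = 16.09°

33.4 dB, 16.1°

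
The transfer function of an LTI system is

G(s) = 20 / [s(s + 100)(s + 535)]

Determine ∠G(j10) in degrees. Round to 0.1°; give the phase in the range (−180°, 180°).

At s = jω = j10:
pole (s+100): 100 + j10 → |·| = √(100²+10²) = √10100 ≈ 100.5, ∠ = arctan(10/100) ≈ 5.71°
pole (s+535): 535 + j10 → |·| = √(535²+10²) = √286325 ≈ 535.09, ∠ = arctan(10/535) ≈ 1.07°
pole at origin: |s| = 10, ∠ = 90.00° (in denominator)
∠G = 0.00° − 96.78° = -96.78°

-96.8°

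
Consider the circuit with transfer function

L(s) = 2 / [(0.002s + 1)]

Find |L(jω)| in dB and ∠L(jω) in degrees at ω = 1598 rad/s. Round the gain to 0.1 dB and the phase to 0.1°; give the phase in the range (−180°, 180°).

At ω = 1598 rad/s:
pole (1 + j1598·0.002) = 1 + j3.196 → |·| ≈ 3.3488, ∠ ≈ 72.63°
|L| = 2 · 1 / (3.3488) ≈ 0.59723
Gain = 20 log₁₀(0.59723) ≈ -4.48 dB
∠L = (0°) − (72.63°) = -72.63°

-4.5 dB, -72.6°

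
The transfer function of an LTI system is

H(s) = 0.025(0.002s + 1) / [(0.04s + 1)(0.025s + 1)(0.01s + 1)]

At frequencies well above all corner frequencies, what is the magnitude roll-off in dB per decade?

Each pole contributes −20 dB/decade at high frequency; each zero contributes +20 dB/decade.
Net: 1 zero(s) − 3 pole(s) → -40 dB/decade.

-40 dB/decade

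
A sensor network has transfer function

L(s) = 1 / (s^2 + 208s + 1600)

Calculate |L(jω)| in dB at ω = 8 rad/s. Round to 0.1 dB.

-67.1 dB

Substitute s = j8:
Numerator: 1 = 1 + j0
Denominator: (j8)^2 + 208(j8) + 1600 = 1536 + j1664
|N| = √(1² + 0²) ≈ 1, ∠N ≈ 0.00°
|D| = √(1536² + 1664²) ≈ 2264.6, ∠D ≈ 47.29°
|L| = 1 / 2264.6 ≈ 0.00044158
Gain = 20 log₁₀(0.00044158) ≈ -67.10 dB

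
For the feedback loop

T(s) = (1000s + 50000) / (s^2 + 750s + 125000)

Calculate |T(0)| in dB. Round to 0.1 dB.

T(0) = 50000 / 125000 = 0.4
20 log₁₀(0.4) ≈ -7.96 dB

-8.0 dB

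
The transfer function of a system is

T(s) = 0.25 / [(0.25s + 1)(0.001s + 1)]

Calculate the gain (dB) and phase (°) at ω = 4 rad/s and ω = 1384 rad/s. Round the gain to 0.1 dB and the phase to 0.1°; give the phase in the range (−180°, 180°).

ω = 4: -15.1 dB, -45.2°; ω = 1384: -67.5 dB, -144.0°

At ω = 4 rad/s:
pole (1 + j4·0.25) = 1 + j1 → |·| ≈ 1.4142, ∠ ≈ 45.00°
pole (1 + j4·0.001) = 1 + j0.004 → |·| ≈ 1, ∠ ≈ 0.23°
|T| = 0.25 · 1 / (1.4142 · 1) ≈ 0.17678
Gain = 20 log₁₀(0.17678) ≈ -15.05 dB
∠T = (0°) − (45.00° + 0.23°) = -45.23°

At ω = 1384 rad/s:
pole (1 + j1384·0.25) = 1 + j346 → |·| ≈ 346, ∠ ≈ 89.83°
pole (1 + j1384·0.001) = 1 + j1.384 → |·| ≈ 1.7075, ∠ ≈ 54.15°
|T| = 0.25 · 1 / (346 · 1.7075) ≈ 0.00042316
Gain = 20 log₁₀(0.00042316) ≈ -67.47 dB
∠T = (0°) − (89.83° + 54.15°) = -143.98°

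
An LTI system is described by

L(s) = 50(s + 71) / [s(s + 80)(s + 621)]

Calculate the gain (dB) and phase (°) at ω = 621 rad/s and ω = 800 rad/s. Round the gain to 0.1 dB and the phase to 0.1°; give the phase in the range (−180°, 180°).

At s = jω = j621:
zero (s+71): 71 + j621 → |·| = √(71²+621²) = √390682 ≈ 625.05, ∠ = arctan(621/71) ≈ 83.48°
pole (s+80): 80 + j621 → |·| = √(80²+621²) = √392041 ≈ 626.13, ∠ = arctan(621/80) ≈ 82.66°
pole (s+621): 621 + j621 → |·| = √(621²+621²) = √771282 ≈ 878.23, ∠ = arctan(621/621) ≈ 45.00°
pole at origin: |s| = 621, ∠ = 90.00° (in denominator)
|L| = 50 · 625.05 / 3.4148e+08 ≈ 9.1521e-05
Gain = 20 log₁₀(9.1521e-05) ≈ -80.77 dB
∠L = 83.48° − 217.66° = -134.18°

At s = jω = j800:
zero (s+71): 71 + j800 → |·| = √(71²+800²) = √645041 ≈ 803.14, ∠ = arctan(800/71) ≈ 84.93°
pole (s+80): 80 + j800 → |·| = √(80²+800²) = √646400 ≈ 803.99, ∠ = arctan(800/80) ≈ 84.29°
pole (s+621): 621 + j800 → |·| = √(621²+800²) = √1025641 ≈ 1012.7, ∠ = arctan(800/621) ≈ 52.18°
pole at origin: |s| = 800, ∠ = 90.00° (in denominator)
|L| = 50 · 803.14 / 6.5136e+08 ≈ 6.1651e-05
Gain = 20 log₁₀(6.1651e-05) ≈ -84.20 dB
∠L = 84.93° − 226.47° = -141.54°

ω = 621: -80.8 dB, -134.2°; ω = 800: -84.2 dB, -141.5°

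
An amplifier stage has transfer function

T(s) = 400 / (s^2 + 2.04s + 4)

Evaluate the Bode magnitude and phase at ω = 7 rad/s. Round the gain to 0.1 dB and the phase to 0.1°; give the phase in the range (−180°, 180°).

18.6 dB, -162.4°

At s = jω = j7:
quadratic: (j7)² + 2.04·j7 + 4 = -45 + j14.28 → |·| ≈ 47.211, ∠ ≈ 162.39°
|T| = 400 / 47.211 ≈ 8.4726
Gain = 20 log₁₀(8.4726) ≈ 18.56 dB
∠T = 0.00° − 162.39° = -162.39°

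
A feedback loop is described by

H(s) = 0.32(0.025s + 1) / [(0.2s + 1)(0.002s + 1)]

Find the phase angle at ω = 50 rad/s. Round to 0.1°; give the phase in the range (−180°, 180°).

-38.7°

At ω = 50 rad/s:
zero (1 + j50·0.025) = 1 + j1.25 → |·| ≈ 1.6008, ∠ ≈ 51.34°
pole (1 + j50·0.2) = 1 + j10 → |·| ≈ 10.05, ∠ ≈ 84.29°
pole (1 + j50·0.002) = 1 + j0.1 → |·| ≈ 1.005, ∠ ≈ 5.71°
∠H = (51.34°) − (84.29° + 5.71°) = -38.66°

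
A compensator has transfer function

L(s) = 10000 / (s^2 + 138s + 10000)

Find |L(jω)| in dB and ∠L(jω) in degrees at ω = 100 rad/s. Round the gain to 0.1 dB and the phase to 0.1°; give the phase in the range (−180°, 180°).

-2.8 dB, -90.0°

At s = jω = j100:
quadratic: (j100)² + 138·j100 + 10000 = 0 + j13800 → |·| ≈ 13800, ∠ ≈ 90.00°
|L| = 10000 / 13800 ≈ 0.72464
Gain = 20 log₁₀(0.72464) ≈ -2.80 dB
∠L = 0.00° − 90.00° = -90.00°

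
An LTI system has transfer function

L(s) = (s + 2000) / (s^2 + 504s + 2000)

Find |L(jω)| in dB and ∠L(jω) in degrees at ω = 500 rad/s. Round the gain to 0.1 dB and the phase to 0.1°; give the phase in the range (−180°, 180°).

-44.7 dB, -120.5°

Substitute s = j500:
Numerator: (j500) + 2000 = 2000 + j500
Denominator: (j500)^2 + 504(j500) + 2000 = -248000 + j252000
|N| = √(2000² + 500²) ≈ 2061.6, ∠N ≈ 14.04°
|D| = √(248000² + 252000²) ≈ 3.5356e+05, ∠D ≈ 134.54°
|L| = 2061.6 / 3.5356e+05 ≈ 0.005831
Gain = 20 log₁₀(0.005831) ≈ -44.69 dB
∠L = 14.04° − 134.54° = -120.50°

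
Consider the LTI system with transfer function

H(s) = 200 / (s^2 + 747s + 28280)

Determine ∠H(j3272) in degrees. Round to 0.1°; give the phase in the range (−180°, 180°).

-167.1°

Substitute s = j3272:
Numerator: 200 = 200 + j0
Denominator: (j3272)^2 + 747(j3272) + 28280 = -10677704 + j2444184
|N| = √(200² + 0²) ≈ 200, ∠N ≈ 0.00°
|D| = √(10677704² + 2444184²) ≈ 1.0954e+07, ∠D ≈ 167.11°
∠H = 0.00° − 167.11° = -167.11°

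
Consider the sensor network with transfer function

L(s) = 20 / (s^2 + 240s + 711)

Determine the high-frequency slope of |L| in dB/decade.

Each pole contributes −20 dB/decade at high frequency; each zero contributes +20 dB/decade.
Net: 0 zero(s) − 2 pole(s) → -40 dB/decade.

-40 dB/decade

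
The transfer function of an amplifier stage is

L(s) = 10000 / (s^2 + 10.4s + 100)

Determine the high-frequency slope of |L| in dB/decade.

Each pole contributes −20 dB/decade at high frequency; each zero contributes +20 dB/decade.
Net: 0 zero(s) − 2 pole(s) → -40 dB/decade.

-40 dB/decade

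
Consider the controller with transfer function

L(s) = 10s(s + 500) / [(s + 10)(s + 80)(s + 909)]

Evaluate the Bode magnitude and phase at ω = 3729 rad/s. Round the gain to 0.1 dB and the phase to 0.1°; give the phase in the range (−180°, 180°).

At s = jω = j3729:
zero (s+500): 500 + j3729 → |·| = √(500²+3729²) = √14155441 ≈ 3762.4, ∠ = arctan(3729/500) ≈ 82.36°
zero at origin: s = j3729 → |·| = 3729, ∠ = 90.00°
pole (s+10): 10 + j3729 → |·| = √(10²+3729²) = √13905541 ≈ 3729, ∠ = arctan(3729/10) ≈ 89.85°
pole (s+80): 80 + j3729 → |·| = √(80²+3729²) = √13911841 ≈ 3729.9, ∠ = arctan(3729/80) ≈ 88.77°
pole (s+909): 909 + j3729 → |·| = √(909²+3729²) = √14731722 ≈ 3838.2, ∠ = arctan(3729/909) ≈ 76.30°
|L| = 10 · 1.403e+07 / 5.3385e+10 ≈ 0.0026281
Gain = 20 log₁₀(0.0026281) ≈ -51.61 dB
∠L = 172.36° − 254.92° = -82.56°

-51.6 dB, -82.6°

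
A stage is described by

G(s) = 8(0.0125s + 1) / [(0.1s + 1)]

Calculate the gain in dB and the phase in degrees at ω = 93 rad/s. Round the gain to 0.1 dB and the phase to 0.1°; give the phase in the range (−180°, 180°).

2.4 dB, -34.6°

At ω = 93 rad/s:
zero (1 + j93·0.0125) = 1 + j1.1625 → |·| ≈ 1.5334, ∠ ≈ 49.30°
pole (1 + j93·0.1) = 1 + j9.3 → |·| ≈ 9.3536, ∠ ≈ 83.86°
|G| = 8 · 1.5334 / (9.3536) ≈ 1.3115
Gain = 20 log₁₀(1.3115) ≈ 2.36 dB
∠G = (49.30°) − (83.86°) = -34.56°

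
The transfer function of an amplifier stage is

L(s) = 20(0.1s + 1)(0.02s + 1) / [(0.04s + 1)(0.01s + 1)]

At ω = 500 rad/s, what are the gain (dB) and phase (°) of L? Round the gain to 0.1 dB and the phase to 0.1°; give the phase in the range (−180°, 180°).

At ω = 500 rad/s:
zero (1 + j500·0.1) = 1 + j50 → |·| ≈ 50.01, ∠ ≈ 88.85°
zero (1 + j500·0.02) = 1 + j10 → |·| ≈ 10.05, ∠ ≈ 84.29°
pole (1 + j500·0.04) = 1 + j20 → |·| ≈ 20.025, ∠ ≈ 87.14°
pole (1 + j500·0.01) = 1 + j5 → |·| ≈ 5.099, ∠ ≈ 78.69°
|L| = 20 · 50.01 · 10.05 / (20.025 · 5.099) ≈ 98.445
Gain = 20 log₁₀(98.445) ≈ 39.86 dB
∠L = (88.85° + 84.29°) − (87.14° + 78.69°) = 7.31°

39.9 dB, 7.3°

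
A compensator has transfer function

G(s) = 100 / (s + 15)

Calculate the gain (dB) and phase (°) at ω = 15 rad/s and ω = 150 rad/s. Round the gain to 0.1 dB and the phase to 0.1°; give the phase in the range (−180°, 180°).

At s = jω = j15:
pole (s+15): 15 + j15 → |·| = √(15²+15²) = √450 ≈ 21.213, ∠ = arctan(15/15) ≈ 45.00°
|G| = 100 / 21.213 ≈ 4.7141
Gain = 20 log₁₀(4.7141) ≈ 13.47 dB
∠G = 0.00° − 45.00° = -45.00°

At s = jω = j150:
pole (s+15): 15 + j150 → |·| = √(15²+150²) = √22725 ≈ 150.75, ∠ = arctan(150/15) ≈ 84.29°
|G| = 100 / 150.75 ≈ 0.66335
Gain = 20 log₁₀(0.66335) ≈ -3.57 dB
∠G = 0.00° − 84.29° = -84.29°

ω = 15: 13.5 dB, -45.0°; ω = 150: -3.6 dB, -84.3°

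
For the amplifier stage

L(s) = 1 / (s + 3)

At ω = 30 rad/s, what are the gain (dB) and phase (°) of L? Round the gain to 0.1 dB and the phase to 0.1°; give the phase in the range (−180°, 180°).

-29.6 dB, -84.3°

Substitute s = j30:
Numerator: 1 = 1 + j0
Denominator: (j30) + 3 = 3 + j30
|N| = √(1² + 0²) ≈ 1, ∠N ≈ 0.00°
|D| = √(3² + 30²) ≈ 30.15, ∠D ≈ 84.29°
|L| = 1 / 30.15 ≈ 0.033167
Gain = 20 log₁₀(0.033167) ≈ -29.59 dB
∠L = 0.00° − 84.29° = -84.29°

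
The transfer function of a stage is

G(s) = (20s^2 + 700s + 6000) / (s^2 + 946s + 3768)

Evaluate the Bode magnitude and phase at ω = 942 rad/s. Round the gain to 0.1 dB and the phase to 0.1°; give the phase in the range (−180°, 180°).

23.0 dB, 43.1°

Substitute s = j942:
Numerator: 20(j942)^2 + 700(j942) + 6000 = -17741280 + j659400
Denominator: (j942)^2 + 946(j942) + 3768 = -883596 + j891132
|N| = √(17741280² + 659400²) ≈ 1.7754e+07, ∠N ≈ 177.87°
|D| = √(883596² + 891132²) ≈ 1.2549e+06, ∠D ≈ 134.76°
|G| = 1.7754e+07 / 1.2549e+06 ≈ 14.148
Gain = 20 log₁₀(14.148) ≈ 23.01 dB
∠G = 177.87° − 134.76° = 43.11°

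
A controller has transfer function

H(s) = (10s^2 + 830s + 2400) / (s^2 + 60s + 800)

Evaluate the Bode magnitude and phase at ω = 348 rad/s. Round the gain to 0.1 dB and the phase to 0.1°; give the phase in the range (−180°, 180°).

20.2 dB, -3.6°

Substitute s = j348:
Numerator: 10(j348)^2 + 830(j348) + 2400 = -1208640 + j288840
Denominator: (j348)^2 + 60(j348) + 800 = -120304 + j20880
|N| = √(1208640² + 288840²) ≈ 1.2427e+06, ∠N ≈ 166.56°
|D| = √(120304² + 20880²) ≈ 1.221e+05, ∠D ≈ 170.15°
|H| = 1.2427e+06 / 1.221e+05 ≈ 10.178
Gain = 20 log₁₀(10.178) ≈ 20.15 dB
∠H = 166.56° − 170.15° = -3.59°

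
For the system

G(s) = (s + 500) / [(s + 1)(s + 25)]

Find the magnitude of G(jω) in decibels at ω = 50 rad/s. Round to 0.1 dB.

At s = jω = j50:
zero (s+500): 500 + j50 → |·| = √(500²+50²) = √252500 ≈ 502.49, ∠ = arctan(50/500) ≈ 5.71°
pole (s+1): 1 + j50 → |·| = √(1²+50²) = √2501 ≈ 50.01, ∠ = arctan(50/1) ≈ 88.85°
pole (s+25): 25 + j50 → |·| = √(25²+50²) = √3125 ≈ 55.902, ∠ = arctan(50/25) ≈ 63.43°
|G| = 1 · 502.49 / 2795.7 ≈ 0.17974
Gain = 20 log₁₀(0.17974) ≈ -14.91 dB

-14.9 dB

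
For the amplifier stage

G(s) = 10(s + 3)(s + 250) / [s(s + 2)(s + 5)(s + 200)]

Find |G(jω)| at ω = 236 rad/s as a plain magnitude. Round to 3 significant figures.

At s = jω = j236:
zero (s+3): 3 + j236 → |·| = √(3²+236²) = √55705 ≈ 236.02, ∠ = arctan(236/3) ≈ 89.27°
zero (s+250): 250 + j236 → |·| = √(250²+236²) = √118196 ≈ 343.8, ∠ = arctan(236/250) ≈ 43.35°
pole (s+2): 2 + j236 → |·| = √(2²+236²) = √55700 ≈ 236.01, ∠ = arctan(236/2) ≈ 89.51°
pole (s+5): 5 + j236 → |·| = √(5²+236²) = √55721 ≈ 236.05, ∠ = arctan(236/5) ≈ 88.79°
pole (s+200): 200 + j236 → |·| = √(200²+236²) = √95696 ≈ 309.35, ∠ = arctan(236/200) ≈ 49.72°
pole at origin: |s| = 236, ∠ = 90.00° (in denominator)
|G| = 10 · 81144 / 4.0672e+09 ≈ 0.00019951

0.000200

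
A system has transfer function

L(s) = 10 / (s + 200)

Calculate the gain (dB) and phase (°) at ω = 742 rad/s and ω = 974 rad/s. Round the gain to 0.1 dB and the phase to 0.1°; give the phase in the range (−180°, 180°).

At s = jω = j742:
pole (s+200): 200 + j742 → |·| = √(200²+742²) = √590564 ≈ 768.48, ∠ = arctan(742/200) ≈ 74.91°
|L| = 10 / 768.48 ≈ 0.013013
Gain = 20 log₁₀(0.013013) ≈ -37.71 dB
∠L = 0.00° − 74.91° = -74.91°

At s = jω = j974:
pole (s+200): 200 + j974 → |·| = √(200²+974²) = √988676 ≈ 994.32, ∠ = arctan(974/200) ≈ 78.40°
|L| = 10 / 994.32 ≈ 0.010057
Gain = 20 log₁₀(0.010057) ≈ -39.95 dB
∠L = 0.00° − 78.40° = -78.40°

ω = 742: -37.7 dB, -74.9°; ω = 974: -40.0 dB, -78.4°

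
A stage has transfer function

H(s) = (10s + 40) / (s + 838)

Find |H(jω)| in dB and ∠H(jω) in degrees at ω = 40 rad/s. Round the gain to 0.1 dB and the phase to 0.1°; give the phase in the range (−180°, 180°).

-6.4 dB, 81.6°

Substitute s = j40:
Numerator: 10(j40) + 40 = 40 + j400
Denominator: (j40) + 838 = 838 + j40
|N| = √(40² + 400²) ≈ 402, ∠N ≈ 84.29°
|D| = √(838² + 40²) ≈ 838.95, ∠D ≈ 2.73°
|H| = 402 / 838.95 ≈ 0.47917
Gain = 20 log₁₀(0.47917) ≈ -6.39 dB
∠H = 84.29° − 2.73° = 81.56°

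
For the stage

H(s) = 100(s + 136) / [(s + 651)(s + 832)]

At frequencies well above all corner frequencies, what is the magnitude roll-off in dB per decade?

Each pole contributes −20 dB/decade at high frequency; each zero contributes +20 dB/decade.
Net: 1 zero(s) − 2 pole(s) → -20 dB/decade.

-20 dB/decade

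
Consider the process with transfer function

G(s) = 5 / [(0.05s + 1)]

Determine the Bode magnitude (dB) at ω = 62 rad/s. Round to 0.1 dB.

3.7 dB

At ω = 62 rad/s:
pole (1 + j62·0.05) = 1 + j3.1 → |·| ≈ 3.2573, ∠ ≈ 72.12°
|G| = 5 · 1 / (3.2573) ≈ 1.535
Gain = 20 log₁₀(1.535) ≈ 3.72 dB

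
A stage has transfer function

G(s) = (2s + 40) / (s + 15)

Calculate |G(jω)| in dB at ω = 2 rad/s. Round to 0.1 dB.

Substitute s = j2:
Numerator: 2(j2) + 40 = 40 + j4
Denominator: (j2) + 15 = 15 + j2
|N| = √(40² + 4²) ≈ 40.2, ∠N ≈ 5.71°
|D| = √(15² + 2²) ≈ 15.133, ∠D ≈ 7.59°
|G| = 40.2 / 15.133 ≈ 2.6564
Gain = 20 log₁₀(2.6564) ≈ 8.49 dB

8.5 dB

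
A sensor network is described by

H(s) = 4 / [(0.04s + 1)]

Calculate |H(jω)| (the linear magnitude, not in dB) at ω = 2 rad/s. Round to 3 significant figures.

At ω = 2 rad/s:
pole (1 + j2·0.04) = 1 + j0.08 → |·| ≈ 1.0032, ∠ ≈ 4.57°
|H| = 4 · 1 / (1.0032) ≈ 3.9872

3.99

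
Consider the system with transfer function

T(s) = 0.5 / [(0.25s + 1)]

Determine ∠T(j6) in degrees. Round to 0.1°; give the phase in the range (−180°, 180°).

At ω = 6 rad/s:
pole (1 + j6·0.25) = 1 + j1.5 → |·| ≈ 1.8028, ∠ ≈ 56.31°
∠T = (0°) − (56.31°) = -56.31°

-56.3°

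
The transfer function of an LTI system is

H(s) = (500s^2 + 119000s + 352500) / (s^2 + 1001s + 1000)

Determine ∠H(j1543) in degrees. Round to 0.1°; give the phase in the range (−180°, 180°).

Substitute s = j1543:
Numerator: 500(j1543)^2 + 119000(j1543) + 352500 = -1190072000 + j183617000
Denominator: (j1543)^2 + 1001(j1543) + 1000 = -2379849 + j1544543
|N| = √(1190072000² + 183617000²) ≈ 1.2042e+09, ∠N ≈ 171.23°
|D| = √(2379849² + 1544543²) ≈ 2.8371e+06, ∠D ≈ 147.02°
∠H = 171.23° − 147.02° = 24.21°

24.2°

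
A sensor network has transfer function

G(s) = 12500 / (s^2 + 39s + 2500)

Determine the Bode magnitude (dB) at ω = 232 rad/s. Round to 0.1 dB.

At s = jω = j232:
quadratic: (j232)² + 39·j232 + 2500 = -51324 + j9048 → |·| ≈ 52115, ∠ ≈ 170.00°
|G| = 12500 / 52115 ≈ 0.23985
Gain = 20 log₁₀(0.23985) ≈ -12.40 dB

-12.4 dB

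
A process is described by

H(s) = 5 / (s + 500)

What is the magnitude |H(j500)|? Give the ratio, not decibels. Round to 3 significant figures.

At s = jω = j500:
pole (s+500): 500 + j500 → |·| = √(500²+500²) = √500000 ≈ 707.11, ∠ = arctan(500/500) ≈ 45.00°
|H| = 5 / 707.11 ≈ 0.007071

0.00707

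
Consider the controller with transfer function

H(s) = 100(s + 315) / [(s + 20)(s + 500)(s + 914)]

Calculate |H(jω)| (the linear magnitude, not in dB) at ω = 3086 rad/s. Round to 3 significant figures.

At s = jω = j3086:
zero (s+315): 315 + j3086 → |·| = √(315²+3086²) = √9622621 ≈ 3102, ∠ = arctan(3086/315) ≈ 84.17°
pole (s+20): 20 + j3086 → |·| = √(20²+3086²) = √9523796 ≈ 3086.1, ∠ = arctan(3086/20) ≈ 89.63°
pole (s+500): 500 + j3086 → |·| = √(500²+3086²) = √9773396 ≈ 3126.2, ∠ = arctan(3086/500) ≈ 80.80°
pole (s+914): 914 + j3086 → |·| = √(914²+3086²) = √10358792 ≈ 3218.5, ∠ = arctan(3086/914) ≈ 73.50°
|H| = 100 · 3102 / 3.1051e+10 ≈ 9.99e-06

9.99e-06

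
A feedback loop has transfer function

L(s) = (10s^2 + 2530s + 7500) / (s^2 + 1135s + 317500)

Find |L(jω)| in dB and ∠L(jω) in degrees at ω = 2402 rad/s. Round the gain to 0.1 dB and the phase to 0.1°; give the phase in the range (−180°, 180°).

Substitute s = j2402:
Numerator: 10(j2402)^2 + 2530(j2402) + 7500 = -57688540 + j6077060
Denominator: (j2402)^2 + 1135(j2402) + 317500 = -5452104 + j2726270
|N| = √(57688540² + 6077060²) ≈ 5.8008e+07, ∠N ≈ 173.99°
|D| = √(5452104² + 2726270²) ≈ 6.0957e+06, ∠D ≈ 153.43°
|L| = 5.8008e+07 / 6.0957e+06 ≈ 9.5162
Gain = 20 log₁₀(9.5162) ≈ 19.57 dB
∠L = 173.99° − 153.43° = 20.56°

19.6 dB, 20.6°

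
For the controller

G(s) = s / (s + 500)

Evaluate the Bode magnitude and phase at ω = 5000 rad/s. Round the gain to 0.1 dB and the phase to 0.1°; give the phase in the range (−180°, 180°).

-0.0 dB, 5.7°

At s = jω = j5000:
zero at origin: s = j5000 → |·| = 5000, ∠ = 90.00°
pole (s+500): 500 + j5000 → |·| = √(500²+5000²) = √25250000 ≈ 5024.9, ∠ = arctan(5000/500) ≈ 84.29°
|G| = 1 · 5000 / 5024.9 ≈ 0.99504
Gain = 20 log₁₀(0.99504) ≈ -0.04 dB
∠G = 90.00° − 84.29° = 5.71°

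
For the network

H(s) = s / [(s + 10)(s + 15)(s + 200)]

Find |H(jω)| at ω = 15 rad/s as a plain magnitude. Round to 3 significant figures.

0.000196

At s = jω = j15:
zero at origin: s = j15 → |·| = 15, ∠ = 90.00°
pole (s+10): 10 + j15 → |·| = √(10²+15²) = √325 ≈ 18.028, ∠ = arctan(15/10) ≈ 56.31°
pole (s+15): 15 + j15 → |·| = √(15²+15²) = √450 ≈ 21.213, ∠ = arctan(15/15) ≈ 45.00°
pole (s+200): 200 + j15 → |·| = √(200²+15²) = √40225 ≈ 200.56, ∠ = arctan(15/200) ≈ 4.29°
|H| = 1 · 15 / 76700 ≈ 0.00019557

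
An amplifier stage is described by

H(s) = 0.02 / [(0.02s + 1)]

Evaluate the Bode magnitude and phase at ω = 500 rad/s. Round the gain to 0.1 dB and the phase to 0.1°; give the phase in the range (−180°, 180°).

-54.0 dB, -84.3°

At ω = 500 rad/s:
pole (1 + j500·0.02) = 1 + j10 → |·| ≈ 10.05, ∠ ≈ 84.29°
|H| = 0.02 · 1 / (10.05) ≈ 0.00199
Gain = 20 log₁₀(0.00199) ≈ -54.02 dB
∠H = (0°) − (84.29°) = -84.29°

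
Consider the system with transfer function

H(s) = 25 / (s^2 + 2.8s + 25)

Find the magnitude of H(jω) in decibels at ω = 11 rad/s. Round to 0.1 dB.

-12.1 dB

At s = jω = j11:
quadratic: (j11)² + 2.8·j11 + 25 = -96 + j30.8 → |·| ≈ 100.82, ∠ ≈ 162.21°
|H| = 25 / 100.82 ≈ 0.24797
Gain = 20 log₁₀(0.24797) ≈ -12.11 dB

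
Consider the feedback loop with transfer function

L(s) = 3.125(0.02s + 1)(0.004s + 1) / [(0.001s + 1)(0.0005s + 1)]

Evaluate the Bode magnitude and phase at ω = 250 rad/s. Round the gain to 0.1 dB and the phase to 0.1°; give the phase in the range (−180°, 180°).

26.7 dB, 102.5°

At ω = 250 rad/s:
zero (1 + j250·0.02) = 1 + j5 → |·| ≈ 5.099, ∠ ≈ 78.69°
zero (1 + j250·0.004) = 1 + j1 → |·| ≈ 1.4142, ∠ ≈ 45.00°
pole (1 + j250·0.001) = 1 + j0.25 → |·| ≈ 1.0308, ∠ ≈ 14.04°
pole (1 + j250·0.0005) = 1 + j0.125 → |·| ≈ 1.0078, ∠ ≈ 7.13°
|L| = 3.125 · 5.099 · 1.4142 / (1.0308 · 1.0078) ≈ 21.692
Gain = 20 log₁₀(21.692) ≈ 26.73 dB
∠L = (78.69° + 45.00°) − (14.04° + 7.13°) = 102.52°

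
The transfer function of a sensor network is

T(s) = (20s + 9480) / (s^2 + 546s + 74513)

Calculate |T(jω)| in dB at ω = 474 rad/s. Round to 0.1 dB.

-27.0 dB

Substitute s = j474:
Numerator: 20(j474) + 9480 = 9480 + j9480
Denominator: (j474)^2 + 546(j474) + 74513 = -150163 + j258804
|N| = √(9480² + 9480²) ≈ 13407, ∠N ≈ 45.00°
|D| = √(150163² + 258804²) ≈ 2.9921e+05, ∠D ≈ 120.12°
|T| = 13407 / 2.9921e+05 ≈ 0.044808
Gain = 20 log₁₀(0.044808) ≈ -26.97 dB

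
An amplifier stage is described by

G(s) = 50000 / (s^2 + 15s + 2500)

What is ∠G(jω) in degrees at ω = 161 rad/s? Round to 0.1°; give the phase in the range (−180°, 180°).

-174.1°

At s = jω = j161:
quadratic: (j161)² + 15·j161 + 2500 = -23421 + j2415 → |·| ≈ 23545, ∠ ≈ 174.11°
∠G = 0.00° − 174.11° = -174.11°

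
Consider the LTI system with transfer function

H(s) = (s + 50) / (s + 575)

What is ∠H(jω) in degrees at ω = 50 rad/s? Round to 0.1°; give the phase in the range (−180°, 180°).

40.0°

At s = jω = j50:
zero (s+50): 50 + j50 → |·| = √(50²+50²) = √5000 ≈ 70.711, ∠ = arctan(50/50) ≈ 45.00°
pole (s+575): 575 + j50 → |·| = √(575²+50²) = √333125 ≈ 577.17, ∠ = arctan(50/575) ≈ 4.97°
∠H = 45.00° − 4.97° = 40.03°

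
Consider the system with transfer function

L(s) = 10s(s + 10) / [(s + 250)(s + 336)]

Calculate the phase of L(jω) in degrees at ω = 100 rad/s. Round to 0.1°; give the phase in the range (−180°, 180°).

At s = jω = j100:
zero (s+10): 10 + j100 → |·| = √(10²+100²) = √10100 ≈ 100.5, ∠ = arctan(100/10) ≈ 84.29°
zero at origin: s = j100 → |·| = 100, ∠ = 90.00°
pole (s+250): 250 + j100 → |·| = √(250²+100²) = √72500 ≈ 269.26, ∠ = arctan(100/250) ≈ 21.80°
pole (s+336): 336 + j100 → |·| = √(336²+100²) = √122896 ≈ 350.57, ∠ = arctan(100/336) ≈ 16.57°
∠L = 174.29° − 38.37° = 135.92°

135.9°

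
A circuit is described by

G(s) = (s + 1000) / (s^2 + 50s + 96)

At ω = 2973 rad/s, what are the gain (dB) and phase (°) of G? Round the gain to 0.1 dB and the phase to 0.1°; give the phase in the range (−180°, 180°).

-69.0 dB, -107.6°

Substitute s = j2973:
Numerator: (j2973) + 1000 = 1000 + j2973
Denominator: (j2973)^2 + 50(j2973) + 96 = -8838633 + j148650
|N| = √(1000² + 2973²) ≈ 3136.7, ∠N ≈ 71.41°
|D| = √(8838633² + 148650²) ≈ 8.8399e+06, ∠D ≈ 179.04°
|G| = 3136.7 / 8.8399e+06 ≈ 0.00035483
Gain = 20 log₁₀(0.00035483) ≈ -69.00 dB
∠G = 71.41° − 179.04° = -107.63°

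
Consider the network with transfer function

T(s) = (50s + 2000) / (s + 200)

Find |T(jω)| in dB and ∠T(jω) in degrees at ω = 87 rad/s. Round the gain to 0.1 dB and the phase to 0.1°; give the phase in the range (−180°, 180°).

Substitute s = j87:
Numerator: 50(j87) + 2000 = 2000 + j4350
Denominator: (j87) + 200 = 200 + j87
|N| = √(2000² + 4350²) ≈ 4787.7, ∠N ≈ 65.31°
|D| = √(200² + 87²) ≈ 218.1, ∠D ≈ 23.51°
|T| = 4787.7 / 218.1 ≈ 21.952
Gain = 20 log₁₀(21.952) ≈ 26.83 dB
∠T = 65.31° − 23.51° = 41.80°

26.8 dB, 41.8°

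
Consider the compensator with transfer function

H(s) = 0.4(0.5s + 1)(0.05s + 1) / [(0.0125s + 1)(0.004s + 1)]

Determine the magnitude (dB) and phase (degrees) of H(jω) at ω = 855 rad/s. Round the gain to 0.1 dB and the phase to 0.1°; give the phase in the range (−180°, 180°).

45.6 dB, 20.2°

At ω = 855 rad/s:
zero (1 + j855·0.5) = 1 + j427.5 → |·| ≈ 427.5, ∠ ≈ 89.87°
zero (1 + j855·0.05) = 1 + j42.75 → |·| ≈ 42.762, ∠ ≈ 88.66°
pole (1 + j855·0.0125) = 1 + j10.6875 → |·| ≈ 10.734, ∠ ≈ 84.65°
pole (1 + j855·0.004) = 1 + j3.42 → |·| ≈ 3.5632, ∠ ≈ 73.70°
|H| = 0.4 · 427.5 · 42.762 / (10.734 · 3.5632) ≈ 191.18
Gain = 20 log₁₀(191.18) ≈ 45.63 dB
∠H = (89.87° + 88.66°) − (84.65° + 73.70°) = 20.18°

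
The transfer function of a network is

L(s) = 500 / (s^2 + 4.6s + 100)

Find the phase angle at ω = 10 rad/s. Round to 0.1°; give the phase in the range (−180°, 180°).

-90.0°

At s = jω = j10:
quadratic: (j10)² + 4.6·j10 + 100 = 0 + j46 → |·| ≈ 46, ∠ ≈ 90.00°
∠L = 0.00° − 90.00° = -90.00°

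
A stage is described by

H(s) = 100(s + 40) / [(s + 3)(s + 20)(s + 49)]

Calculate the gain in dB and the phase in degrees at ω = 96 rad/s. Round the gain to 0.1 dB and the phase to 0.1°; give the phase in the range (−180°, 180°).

At s = jω = j96:
zero (s+40): 40 + j96 → |·| = √(40²+96²) = √10816 ≈ 104, ∠ = arctan(96/40) ≈ 67.38°
pole (s+3): 3 + j96 → |·| = √(3²+96²) = √9225 ≈ 96.047, ∠ = arctan(96/3) ≈ 88.21°
pole (s+20): 20 + j96 → |·| = √(20²+96²) = √9616 ≈ 98.061, ∠ = arctan(96/20) ≈ 78.23°
pole (s+49): 49 + j96 → |·| = √(49²+96²) = √11617 ≈ 107.78, ∠ = arctan(96/49) ≈ 62.96°
|H| = 100 · 104 / 1.0151e+06 ≈ 0.010245
Gain = 20 log₁₀(0.010245) ≈ -39.79 dB
∠H = 67.38° − 229.40° = -162.02°

-39.8 dB, -162.0°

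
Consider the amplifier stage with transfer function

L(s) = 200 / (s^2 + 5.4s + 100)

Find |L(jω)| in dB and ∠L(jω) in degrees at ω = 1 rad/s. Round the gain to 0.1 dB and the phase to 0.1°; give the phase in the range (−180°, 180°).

6.1 dB, -3.1°

At s = jω = j1:
quadratic: (j1)² + 5.4·j1 + 100 = 99 + j5.4 → |·| ≈ 99.147, ∠ ≈ 3.12°
|L| = 200 / 99.147 ≈ 2.0172
Gain = 20 log₁₀(2.0172) ≈ 6.09 dB
∠L = 0.00° − 3.12° = -3.12°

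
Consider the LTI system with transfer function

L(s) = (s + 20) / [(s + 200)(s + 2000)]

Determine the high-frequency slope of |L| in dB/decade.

-20 dB/decade

Each pole contributes −20 dB/decade at high frequency; each zero contributes +20 dB/decade.
Net: 1 zero(s) − 2 pole(s) → -20 dB/decade.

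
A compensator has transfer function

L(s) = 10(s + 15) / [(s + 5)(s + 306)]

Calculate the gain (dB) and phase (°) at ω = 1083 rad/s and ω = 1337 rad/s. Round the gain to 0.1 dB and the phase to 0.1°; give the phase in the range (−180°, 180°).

ω = 1083: -41.0 dB, -74.8°; ω = 1337: -42.7 dB, -77.5°

At s = jω = j1083:
zero (s+15): 15 + j1083 → |·| = √(15²+1083²) = √1173114 ≈ 1083.1, ∠ = arctan(1083/15) ≈ 89.21°
pole (s+5): 5 + j1083 → |·| = √(5²+1083²) = √1172914 ≈ 1083, ∠ = arctan(1083/5) ≈ 89.74°
pole (s+306): 306 + j1083 → |·| = √(306²+1083²) = √1266525 ≈ 1125.4, ∠ = arctan(1083/306) ≈ 74.22°
|L| = 10 · 1083.1 / 1.2188e+06 ≈ 0.0088866
Gain = 20 log₁₀(0.0088866) ≈ -41.03 dB
∠L = 89.21° − 163.96° = -74.75°

At s = jω = j1337:
zero (s+15): 15 + j1337 → |·| = √(15²+1337²) = √1787794 ≈ 1337.1, ∠ = arctan(1337/15) ≈ 89.36°
pole (s+5): 5 + j1337 → |·| = √(5²+1337²) = √1787594 ≈ 1337, ∠ = arctan(1337/5) ≈ 89.79°
pole (s+306): 306 + j1337 → |·| = √(306²+1337²) = √1881205 ≈ 1371.6, ∠ = arctan(1337/306) ≈ 77.11°
|L| = 10 · 1337.1 / 1.8338e+06 ≈ 0.0072914
Gain = 20 log₁₀(0.0072914) ≈ -42.74 dB
∠L = 89.36° − 166.90° = -77.54°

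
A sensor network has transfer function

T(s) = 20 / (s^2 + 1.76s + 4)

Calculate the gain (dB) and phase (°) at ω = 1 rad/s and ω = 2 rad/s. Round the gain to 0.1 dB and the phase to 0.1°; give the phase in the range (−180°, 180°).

At s = jω = j1:
quadratic: (j1)² + 1.76·j1 + 4 = 3 + j1.76 → |·| ≈ 3.4782, ∠ ≈ 30.40°
|T| = 20 / 3.4782 ≈ 5.7501
Gain = 20 log₁₀(5.7501) ≈ 15.19 dB
∠T = 0.00° − 30.40° = -30.40°

At s = jω = j2:
quadratic: (j2)² + 1.76·j2 + 4 = 0 + j3.52 → |·| ≈ 3.52, ∠ ≈ 90.00°
|T| = 20 / 3.52 ≈ 5.6818
Gain = 20 log₁₀(5.6818) ≈ 15.09 dB
∠T = 0.00° − 90.00° = -90.00°

ω = 1: 15.2 dB, -30.4°; ω = 2: 15.1 dB, -90.0°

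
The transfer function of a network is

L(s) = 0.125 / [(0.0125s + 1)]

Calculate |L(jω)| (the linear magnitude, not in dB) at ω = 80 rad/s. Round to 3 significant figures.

0.0884

At ω = 80 rad/s:
pole (1 + j80·0.0125) = 1 + j1 → |·| ≈ 1.4142, ∠ ≈ 45.00°
|L| = 0.125 · 1 / (1.4142) ≈ 0.088389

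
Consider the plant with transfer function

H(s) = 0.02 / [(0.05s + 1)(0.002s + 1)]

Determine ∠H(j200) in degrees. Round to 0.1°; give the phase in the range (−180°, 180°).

-106.1°

At ω = 200 rad/s:
pole (1 + j200·0.05) = 1 + j10 → |·| ≈ 10.05, ∠ ≈ 84.29°
pole (1 + j200·0.002) = 1 + j0.4 → |·| ≈ 1.077, ∠ ≈ 21.80°
∠H = (0°) − (84.29° + 21.80°) = -106.09°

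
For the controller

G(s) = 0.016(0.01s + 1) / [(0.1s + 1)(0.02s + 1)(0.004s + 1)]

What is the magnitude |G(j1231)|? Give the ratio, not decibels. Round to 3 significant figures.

At ω = 1231 rad/s:
zero (1 + j1231·0.01) = 1 + j12.31 → |·| ≈ 12.351, ∠ ≈ 85.36°
pole (1 + j1231·0.1) = 1 + j123.1 → |·| ≈ 123.1, ∠ ≈ 89.53°
pole (1 + j1231·0.02) = 1 + j24.62 → |·| ≈ 24.64, ∠ ≈ 87.67°
pole (1 + j1231·0.004) = 1 + j4.924 → |·| ≈ 5.0245, ∠ ≈ 78.52°
|G| = 0.016 · 12.351 / (123.1 · 24.64 · 5.0245) ≈ 1.2967e-05

1.30e-05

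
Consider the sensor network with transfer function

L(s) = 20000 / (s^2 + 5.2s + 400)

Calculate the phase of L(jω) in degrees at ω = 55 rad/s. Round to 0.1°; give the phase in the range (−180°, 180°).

At s = jω = j55:
quadratic: (j55)² + 5.2·j55 + 400 = -2625 + j286 → |·| ≈ 2640.5, ∠ ≈ 173.78°
∠L = 0.00° − 173.78° = -173.78°

-173.8°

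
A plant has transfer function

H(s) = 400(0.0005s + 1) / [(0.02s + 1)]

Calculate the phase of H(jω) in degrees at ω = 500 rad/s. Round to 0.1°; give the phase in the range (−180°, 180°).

At ω = 500 rad/s:
zero (1 + j500·0.0005) = 1 + j0.25 → |·| ≈ 1.0308, ∠ ≈ 14.04°
pole (1 + j500·0.02) = 1 + j10 → |·| ≈ 10.05, ∠ ≈ 84.29°
∠H = (14.04°) − (84.29°) = -70.25°

-70.3°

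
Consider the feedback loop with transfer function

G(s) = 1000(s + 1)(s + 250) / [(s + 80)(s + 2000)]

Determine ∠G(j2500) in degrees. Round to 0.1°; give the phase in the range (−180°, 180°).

At s = jω = j2500:
zero (s+1): 1 + j2500 → |·| = √(1²+2500²) = √6250001 ≈ 2500, ∠ = arctan(2500/1) ≈ 89.98°
zero (s+250): 250 + j2500 → |·| = √(250²+2500²) = √6312500 ≈ 2512.5, ∠ = arctan(2500/250) ≈ 84.29°
pole (s+80): 80 + j2500 → |·| = √(80²+2500²) = √6256400 ≈ 2501.3, ∠ = arctan(2500/80) ≈ 88.17°
pole (s+2000): 2000 + j2500 → |·| = √(2000²+2500²) = √10250000 ≈ 3201.6, ∠ = arctan(2500/2000) ≈ 51.34°
∠G = 174.27° − 139.51° = 34.76°

34.8°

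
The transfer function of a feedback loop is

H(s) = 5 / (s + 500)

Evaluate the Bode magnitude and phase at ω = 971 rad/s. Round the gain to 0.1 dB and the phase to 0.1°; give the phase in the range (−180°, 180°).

-46.8 dB, -62.8°

Substitute s = j971:
Numerator: 5 = 5 + j0
Denominator: (j971) + 500 = 500 + j971
|N| = √(5² + 0²) ≈ 5, ∠N ≈ 0.00°
|D| = √(500² + 971²) ≈ 1092.2, ∠D ≈ 62.75°
|H| = 5 / 1092.2 ≈ 0.0045779
Gain = 20 log₁₀(0.0045779) ≈ -46.79 dB
∠H = 0.00° − 62.75° = -62.75°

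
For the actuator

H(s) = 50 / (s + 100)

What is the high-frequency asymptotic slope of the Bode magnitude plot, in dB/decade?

Each pole contributes −20 dB/decade at high frequency; each zero contributes +20 dB/decade.
Net: 0 zero(s) − 1 pole(s) → -20 dB/decade.

-20 dB/decade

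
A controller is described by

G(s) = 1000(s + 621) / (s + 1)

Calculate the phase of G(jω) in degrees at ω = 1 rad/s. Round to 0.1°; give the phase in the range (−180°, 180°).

-44.9°

At s = jω = j1:
zero (s+621): 621 + j1 → |·| = √(621²+1²) = √385642 ≈ 621, ∠ = arctan(1/621) ≈ 0.09°
pole (s+1): 1 + j1 → |·| = √(1²+1²) = √2 ≈ 1.4142, ∠ = arctan(1/1) ≈ 45.00°
∠G = 0.09° − 45.00° = -44.91°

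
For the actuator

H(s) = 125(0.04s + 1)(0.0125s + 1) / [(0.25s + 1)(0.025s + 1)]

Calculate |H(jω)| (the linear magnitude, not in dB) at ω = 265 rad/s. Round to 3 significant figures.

10.4

At ω = 265 rad/s:
zero (1 + j265·0.04) = 1 + j10.6 → |·| ≈ 10.647, ∠ ≈ 84.61°
zero (1 + j265·0.0125) = 1 + j3.3125 → |·| ≈ 3.4602, ∠ ≈ 73.20°
pole (1 + j265·0.25) = 1 + j66.25 → |·| ≈ 66.258, ∠ ≈ 89.14°
pole (1 + j265·0.025) = 1 + j6.625 → |·| ≈ 6.7, ∠ ≈ 81.42°
|H| = 125 · 10.647 · 3.4602 / (66.258 · 6.7) ≈ 10.374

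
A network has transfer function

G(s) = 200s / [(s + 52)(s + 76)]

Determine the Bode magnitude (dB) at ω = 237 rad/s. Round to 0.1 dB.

-2.1 dB

At s = jω = j237:
zero at origin: s = j237 → |·| = 237, ∠ = 90.00°
pole (s+52): 52 + j237 → |·| = √(52²+237²) = √58873 ≈ 242.64, ∠ = arctan(237/52) ≈ 77.62°
pole (s+76): 76 + j237 → |·| = √(76²+237²) = √61945 ≈ 248.89, ∠ = arctan(237/76) ≈ 72.22°
|G| = 200 · 237 / 60391 ≈ 0.78489
Gain = 20 log₁₀(0.78489) ≈ -2.10 dB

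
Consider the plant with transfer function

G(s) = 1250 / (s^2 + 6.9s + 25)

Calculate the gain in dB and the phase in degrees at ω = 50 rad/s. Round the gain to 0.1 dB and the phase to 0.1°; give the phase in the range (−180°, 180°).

At s = jω = j50:
quadratic: (j50)² + 6.9·j50 + 25 = -2475 + j345 → |·| ≈ 2498.9, ∠ ≈ 172.06°
|G| = 1250 / 2498.9 ≈ 0.50022
Gain = 20 log₁₀(0.50022) ≈ -6.02 dB
∠G = 0.00° − 172.06° = -172.06°

-6.0 dB, -172.1°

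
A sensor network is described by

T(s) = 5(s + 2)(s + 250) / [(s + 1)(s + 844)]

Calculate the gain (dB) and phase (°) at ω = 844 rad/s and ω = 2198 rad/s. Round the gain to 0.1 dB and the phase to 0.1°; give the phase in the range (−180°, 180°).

At s = jω = j844:
zero (s+2): 2 + j844 → |·| = √(2²+844²) = √712340 ≈ 844, ∠ = arctan(844/2) ≈ 89.86°
zero (s+250): 250 + j844 → |·| = √(250²+844²) = √774836 ≈ 880.25, ∠ = arctan(844/250) ≈ 73.50°
pole (s+1): 1 + j844 → |·| = √(1²+844²) = √712337 ≈ 844, ∠ = arctan(844/1) ≈ 89.93°
pole (s+844): 844 + j844 → |·| = √(844²+844²) = √1424672 ≈ 1193.6, ∠ = arctan(844/844) ≈ 45.00°
|T| = 5 · 7.4293e+05 / 1.0074e+06 ≈ 3.6874
Gain = 20 log₁₀(3.6874) ≈ 11.33 dB
∠T = 163.36° − 134.93° = 28.43°

At s = jω = j2198:
zero (s+2): 2 + j2198 → |·| = √(2²+2198²) = √4831208 ≈ 2198, ∠ = arctan(2198/2) ≈ 89.95°
zero (s+250): 250 + j2198 → |·| = √(250²+2198²) = √4893704 ≈ 2212.2, ∠ = arctan(2198/250) ≈ 83.51°
pole (s+1): 1 + j2198 → |·| = √(1²+2198²) = √4831205 ≈ 2198, ∠ = arctan(2198/1) ≈ 89.97°
pole (s+844): 844 + j2198 → |·| = √(844²+2198²) = √5543540 ≈ 2354.5, ∠ = arctan(2198/844) ≈ 68.99°
|T| = 5 · 4.8624e+06 / 5.1752e+06 ≈ 4.6978
Gain = 20 log₁₀(4.6978) ≈ 13.44 dB
∠T = 173.46° − 158.96° = 14.50°

ω = 844: 11.3 dB, 28.4°; ω = 2198: 13.4 dB, 14.5°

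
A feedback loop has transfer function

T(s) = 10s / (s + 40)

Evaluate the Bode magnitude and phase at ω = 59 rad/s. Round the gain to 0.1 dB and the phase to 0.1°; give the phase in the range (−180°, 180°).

18.4 dB, 34.1°

At s = jω = j59:
zero at origin: s = j59 → |·| = 59, ∠ = 90.00°
pole (s+40): 40 + j59 → |·| = √(40²+59²) = √5081 ≈ 71.281, ∠ = arctan(59/40) ≈ 55.86°
|T| = 10 · 59 / 71.281 ≈ 8.2771
Gain = 20 log₁₀(8.2771) ≈ 18.36 dB
∠T = 90.00° − 55.86° = 34.14°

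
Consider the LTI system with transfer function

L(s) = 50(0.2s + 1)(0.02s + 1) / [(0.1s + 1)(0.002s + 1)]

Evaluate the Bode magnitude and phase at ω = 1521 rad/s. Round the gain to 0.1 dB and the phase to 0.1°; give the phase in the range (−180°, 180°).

At ω = 1521 rad/s:
zero (1 + j1521·0.2) = 1 + j304.2 → |·| ≈ 304.2, ∠ ≈ 89.81°
zero (1 + j1521·0.02) = 1 + j30.42 → |·| ≈ 30.436, ∠ ≈ 88.12°
pole (1 + j1521·0.1) = 1 + j152.1 → |·| ≈ 152.1, ∠ ≈ 89.62°
pole (1 + j1521·0.002) = 1 + j3.042 → |·| ≈ 3.2021, ∠ ≈ 71.80°
|L| = 50 · 304.2 · 30.436 / (152.1 · 3.2021) ≈ 950.5
Gain = 20 log₁₀(950.5) ≈ 59.56 dB
∠L = (89.81° + 88.12°) − (89.62° + 71.80°) = 16.51°

59.6 dB, 16.5°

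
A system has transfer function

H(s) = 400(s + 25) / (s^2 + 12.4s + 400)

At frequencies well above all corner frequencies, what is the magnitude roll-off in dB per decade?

Each pole contributes −20 dB/decade at high frequency; each zero contributes +20 dB/decade.
Net: 1 zero(s) − 2 pole(s) → -20 dB/decade.

-20 dB/decade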